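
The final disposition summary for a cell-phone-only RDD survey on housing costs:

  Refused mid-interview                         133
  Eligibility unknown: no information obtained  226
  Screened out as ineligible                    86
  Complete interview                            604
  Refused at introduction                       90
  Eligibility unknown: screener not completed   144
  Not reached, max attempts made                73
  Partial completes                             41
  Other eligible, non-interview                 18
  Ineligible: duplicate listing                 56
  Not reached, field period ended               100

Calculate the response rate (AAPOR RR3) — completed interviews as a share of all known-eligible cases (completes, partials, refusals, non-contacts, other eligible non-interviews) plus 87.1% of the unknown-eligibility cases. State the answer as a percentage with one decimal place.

43.7%

Refusals = 90 + 133 = 223
No contact after all attempts = 100 + 73 = 173
Undetermined eligibility = 144 + 226 = 370
Screened out, ineligible = 86 + 56 = 142
Top → 604
Known eligible → 604 + 41 + 223 + 173 + 18 = 1059
Estimated eligible among unknowns → 0.8710 × 370 = 322.27
Denominator → 1059 + 322.27 = 1381.27
RR3 = 604 / 1381.27 = 0.4373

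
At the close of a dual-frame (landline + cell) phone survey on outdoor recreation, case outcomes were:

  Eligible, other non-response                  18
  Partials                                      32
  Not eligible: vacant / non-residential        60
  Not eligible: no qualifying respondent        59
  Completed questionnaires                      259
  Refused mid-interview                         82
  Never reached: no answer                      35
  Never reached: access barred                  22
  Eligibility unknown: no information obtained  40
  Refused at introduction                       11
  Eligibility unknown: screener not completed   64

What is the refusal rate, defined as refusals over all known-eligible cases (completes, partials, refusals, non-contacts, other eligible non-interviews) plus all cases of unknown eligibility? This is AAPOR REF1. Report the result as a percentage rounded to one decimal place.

Declined to participate = 11 + 82 = 93
Non-contacts = 35 + 22 = 57
Eligibility not determined = 64 + 40 = 104
Not eligible = 59 + 60 = 119
Top: 93
Base: 259 + 32 + 93 + 57 + 18 + 104 = 563
REF1 = 93 / 563 = 0.1652

16.5%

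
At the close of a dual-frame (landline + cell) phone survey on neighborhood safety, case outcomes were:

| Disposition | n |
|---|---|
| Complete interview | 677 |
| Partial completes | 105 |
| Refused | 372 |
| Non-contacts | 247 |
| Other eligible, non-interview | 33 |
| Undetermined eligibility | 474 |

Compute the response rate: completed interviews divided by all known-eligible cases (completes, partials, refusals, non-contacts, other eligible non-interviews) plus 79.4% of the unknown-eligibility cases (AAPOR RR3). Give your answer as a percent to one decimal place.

37.4%

Top = 677
Known eligible = 677 + 105 + 372 + 247 + 33 = 1434
e × U = 0.7940 × 474 = 376.36
Denominator = 1434 + 376.36 = 1810.36
RR3 = 677 / 1810.36 = 0.3740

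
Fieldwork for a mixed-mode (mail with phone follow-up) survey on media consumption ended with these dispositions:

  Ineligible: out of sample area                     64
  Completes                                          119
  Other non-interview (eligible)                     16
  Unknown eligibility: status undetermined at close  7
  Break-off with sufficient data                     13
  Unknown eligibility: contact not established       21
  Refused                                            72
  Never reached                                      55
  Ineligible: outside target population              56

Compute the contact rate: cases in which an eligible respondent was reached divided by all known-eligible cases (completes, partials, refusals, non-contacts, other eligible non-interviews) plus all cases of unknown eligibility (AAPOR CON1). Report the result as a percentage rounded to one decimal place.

72.6%

Undetermined eligibility = 21 + 7 = 28
Out of scope = 56 + 64 = 120
Num: 119 + 13 + 72 + 16 = 220
Denom: 119 + 13 + 72 + 55 + 16 + 28 = 303
CON1 = 220 / 303 = 0.7261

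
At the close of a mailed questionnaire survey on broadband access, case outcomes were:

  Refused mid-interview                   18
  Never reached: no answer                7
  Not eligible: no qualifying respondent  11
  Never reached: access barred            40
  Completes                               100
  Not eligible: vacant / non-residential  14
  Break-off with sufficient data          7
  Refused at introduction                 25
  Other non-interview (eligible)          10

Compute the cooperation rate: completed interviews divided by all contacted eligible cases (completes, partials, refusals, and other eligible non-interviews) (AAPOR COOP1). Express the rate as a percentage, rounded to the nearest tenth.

62.5%

Refused = 25 + 18 = 43
No answer / not reached = 7 + 40 = 47
Ineligible = 11 + 14 = 25
Top → 100
Denom → 100 + 7 + 43 + 10 = 160
COOP1 = 100 / 160 = 0.6250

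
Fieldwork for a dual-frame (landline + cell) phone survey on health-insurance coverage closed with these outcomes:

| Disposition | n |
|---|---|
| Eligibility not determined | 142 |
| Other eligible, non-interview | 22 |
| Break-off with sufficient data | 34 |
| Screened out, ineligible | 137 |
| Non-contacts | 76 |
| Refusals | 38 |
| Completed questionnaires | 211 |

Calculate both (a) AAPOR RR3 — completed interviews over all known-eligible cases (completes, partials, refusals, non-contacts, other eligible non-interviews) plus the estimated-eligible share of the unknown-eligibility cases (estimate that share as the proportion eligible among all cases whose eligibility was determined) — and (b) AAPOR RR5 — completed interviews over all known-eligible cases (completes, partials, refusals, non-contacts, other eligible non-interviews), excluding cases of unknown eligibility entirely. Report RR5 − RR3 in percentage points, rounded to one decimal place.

Top = 211
Eligible (known) = 211 + 34 + 38 + 76 + 22 = 381
e = 381 / (381 + 137) = 381 / 518 = 0.7355
Estimated eligible among unknowns = 0.7355 × 142 = 104.44
Denominator = 381 + 104.44 = 485.44
RR3 = 211 / 485.44 = 0.4347
Denominator = 211 + 34 + 38 + 76 + 22 = 381
RR5 = 211 / 381 = 0.5538
Difference = 55.38 − 43.47 = 11.91 percentage points

11.9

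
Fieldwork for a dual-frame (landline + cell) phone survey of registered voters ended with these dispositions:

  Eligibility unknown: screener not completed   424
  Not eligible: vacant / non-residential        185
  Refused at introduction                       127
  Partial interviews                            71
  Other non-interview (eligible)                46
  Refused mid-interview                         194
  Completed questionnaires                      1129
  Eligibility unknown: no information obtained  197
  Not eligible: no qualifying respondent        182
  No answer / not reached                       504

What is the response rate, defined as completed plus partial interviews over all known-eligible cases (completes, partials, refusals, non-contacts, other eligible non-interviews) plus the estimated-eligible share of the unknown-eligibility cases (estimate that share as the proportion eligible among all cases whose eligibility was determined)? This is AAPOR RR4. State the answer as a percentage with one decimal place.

46.2%

Refusals = 127 + 194 = 321
Unknown eligibility = 424 + 197 = 621
Out of scope = 182 + 185 = 367
Top: 1129 + 71 = 1200
Determined eligible: 1129 + 71 + 321 + 504 + 46 = 2071
e = 2071 / (2071 + 367) = 2071 / 2438 = 0.8495
Eligible share of unknowns: 0.8495 × 621 = 527.54
Denom: 2071 + 527.54 = 2598.54
RR4 = 1200 / 2598.54 = 0.4618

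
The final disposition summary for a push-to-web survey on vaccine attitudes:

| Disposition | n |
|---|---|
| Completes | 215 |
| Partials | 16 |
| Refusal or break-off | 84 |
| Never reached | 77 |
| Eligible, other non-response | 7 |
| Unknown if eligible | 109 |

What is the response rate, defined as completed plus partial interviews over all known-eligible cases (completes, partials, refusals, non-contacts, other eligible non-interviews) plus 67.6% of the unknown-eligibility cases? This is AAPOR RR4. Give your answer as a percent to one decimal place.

48.9%

Num: 215 + 16 = 231
Determined eligible: 215 + 16 + 84 + 77 + 7 = 399
Eligible share of unknowns: 0.6760 × 109 = 73.68
Denom: 399 + 73.68 = 472.68
RR4 = 231 / 472.68 = 0.4887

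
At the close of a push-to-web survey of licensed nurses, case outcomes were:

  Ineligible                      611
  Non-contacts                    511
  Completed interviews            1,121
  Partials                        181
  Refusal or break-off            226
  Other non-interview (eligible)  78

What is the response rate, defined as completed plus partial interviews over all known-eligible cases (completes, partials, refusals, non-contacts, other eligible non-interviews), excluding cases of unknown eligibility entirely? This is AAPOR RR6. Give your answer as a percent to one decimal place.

Numerator: 1121 + 181 = 1302
Denominator: 1121 + 181 + 226 + 511 + 78 = 2117
RR6 = 1302 / 2117 = 0.6150

61.5%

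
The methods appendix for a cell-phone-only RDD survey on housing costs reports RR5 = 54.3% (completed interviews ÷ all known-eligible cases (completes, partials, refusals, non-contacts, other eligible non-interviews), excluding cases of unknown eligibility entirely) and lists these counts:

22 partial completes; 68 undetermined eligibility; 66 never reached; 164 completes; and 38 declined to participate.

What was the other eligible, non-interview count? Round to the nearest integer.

RR5 = 164 / D = 0.543
D = 164 / 0.543 = 302.0
Other denominator terms total 290
other eligible, non-interview = 302.0 − 290 ≈ 12

12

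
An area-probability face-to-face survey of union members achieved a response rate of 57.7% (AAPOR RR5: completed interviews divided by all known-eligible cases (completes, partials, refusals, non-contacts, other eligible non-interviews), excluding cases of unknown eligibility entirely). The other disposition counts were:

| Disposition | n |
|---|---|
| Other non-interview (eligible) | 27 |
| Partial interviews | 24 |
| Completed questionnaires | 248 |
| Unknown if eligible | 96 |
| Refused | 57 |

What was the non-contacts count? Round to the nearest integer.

74

RR5 = 248 / D = 0.577
D = 248 / 0.577 = 429.8
Remaining denominator categories sum to 356
non-contacts = 429.8 − 356 ≈ 74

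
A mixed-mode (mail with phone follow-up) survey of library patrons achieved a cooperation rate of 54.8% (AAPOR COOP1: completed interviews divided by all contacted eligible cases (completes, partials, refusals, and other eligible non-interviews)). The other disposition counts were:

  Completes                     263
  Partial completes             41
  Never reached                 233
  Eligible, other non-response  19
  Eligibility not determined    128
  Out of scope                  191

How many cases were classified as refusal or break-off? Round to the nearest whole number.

COOP1 = 263 / D = 0.548
D = 263 / 0.548 = 479.9
Remaining denominator categories sum to 323
refusal or break-off = 479.9 − 323 ≈ 157

157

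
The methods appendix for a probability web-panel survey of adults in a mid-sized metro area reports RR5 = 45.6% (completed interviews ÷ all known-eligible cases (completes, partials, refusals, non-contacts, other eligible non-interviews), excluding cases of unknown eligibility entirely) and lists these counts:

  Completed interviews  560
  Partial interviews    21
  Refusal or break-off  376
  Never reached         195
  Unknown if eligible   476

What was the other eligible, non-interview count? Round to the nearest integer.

76

RR5 = 560 / D = 0.456
D = 560 / 0.456 = 1228.1
Other denominator terms total 1152
other eligible, non-interview = 1228.1 − 1152 ≈ 76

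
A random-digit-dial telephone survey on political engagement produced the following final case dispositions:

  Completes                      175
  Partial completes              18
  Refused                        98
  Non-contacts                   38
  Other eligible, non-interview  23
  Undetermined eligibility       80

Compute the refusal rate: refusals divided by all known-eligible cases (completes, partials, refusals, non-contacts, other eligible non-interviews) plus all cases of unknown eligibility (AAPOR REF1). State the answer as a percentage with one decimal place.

22.7%

Num → 98
Base → 175 + 18 + 98 + 38 + 23 + 80 = 432
REF1 = 98 / 432 = 0.2269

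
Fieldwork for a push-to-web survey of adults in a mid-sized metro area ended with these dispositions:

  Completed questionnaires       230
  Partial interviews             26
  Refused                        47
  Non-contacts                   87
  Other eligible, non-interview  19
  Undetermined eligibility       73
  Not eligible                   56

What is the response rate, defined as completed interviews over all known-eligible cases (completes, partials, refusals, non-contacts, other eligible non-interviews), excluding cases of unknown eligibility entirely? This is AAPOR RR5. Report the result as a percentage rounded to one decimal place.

56.2%

Num: 230
Base: 230 + 26 + 47 + 87 + 19 = 409
RR5 = 230 / 409 = 0.5623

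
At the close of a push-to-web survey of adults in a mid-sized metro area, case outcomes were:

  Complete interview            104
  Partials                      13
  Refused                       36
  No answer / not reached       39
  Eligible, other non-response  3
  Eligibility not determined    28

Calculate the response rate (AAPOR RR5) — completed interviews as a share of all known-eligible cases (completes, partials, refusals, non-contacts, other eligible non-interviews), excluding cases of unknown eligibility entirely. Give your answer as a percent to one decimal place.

53.3%

Top → 104
Denom → 104 + 13 + 36 + 39 + 3 = 195
RR5 = 104 / 195 = 0.5333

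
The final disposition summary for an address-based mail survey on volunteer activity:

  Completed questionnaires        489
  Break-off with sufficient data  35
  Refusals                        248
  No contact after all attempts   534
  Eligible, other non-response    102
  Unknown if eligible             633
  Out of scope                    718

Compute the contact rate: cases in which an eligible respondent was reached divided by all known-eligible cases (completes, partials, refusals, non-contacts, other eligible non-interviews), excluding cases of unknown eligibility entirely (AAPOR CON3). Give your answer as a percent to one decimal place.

62.1%

Numerator → 489 + 35 + 248 + 102 = 874
Denom → 489 + 35 + 248 + 534 + 102 = 1408
CON3 = 874 / 1408 = 0.6207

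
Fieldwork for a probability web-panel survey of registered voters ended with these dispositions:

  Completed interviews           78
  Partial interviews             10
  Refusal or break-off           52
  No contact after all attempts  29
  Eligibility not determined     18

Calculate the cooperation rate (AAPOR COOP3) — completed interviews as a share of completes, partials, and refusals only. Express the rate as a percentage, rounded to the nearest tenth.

55.7%

Num = 78
Denom = 78 + 10 + 52 = 140
COOP3 = 78 / 140 = 0.5571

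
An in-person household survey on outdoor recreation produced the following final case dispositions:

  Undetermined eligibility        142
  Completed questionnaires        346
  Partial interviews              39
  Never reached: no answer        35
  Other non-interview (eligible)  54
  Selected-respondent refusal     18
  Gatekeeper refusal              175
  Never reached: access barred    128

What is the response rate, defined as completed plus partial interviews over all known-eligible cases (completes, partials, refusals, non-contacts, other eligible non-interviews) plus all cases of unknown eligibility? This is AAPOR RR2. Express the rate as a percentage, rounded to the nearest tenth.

Refused = 175 + 18 = 193
No contact after all attempts = 35 + 128 = 163
Num → 346 + 39 = 385
Denominator → 346 + 39 + 193 + 163 + 54 + 142 = 937
RR2 = 385 / 937 = 0.4109

41.1%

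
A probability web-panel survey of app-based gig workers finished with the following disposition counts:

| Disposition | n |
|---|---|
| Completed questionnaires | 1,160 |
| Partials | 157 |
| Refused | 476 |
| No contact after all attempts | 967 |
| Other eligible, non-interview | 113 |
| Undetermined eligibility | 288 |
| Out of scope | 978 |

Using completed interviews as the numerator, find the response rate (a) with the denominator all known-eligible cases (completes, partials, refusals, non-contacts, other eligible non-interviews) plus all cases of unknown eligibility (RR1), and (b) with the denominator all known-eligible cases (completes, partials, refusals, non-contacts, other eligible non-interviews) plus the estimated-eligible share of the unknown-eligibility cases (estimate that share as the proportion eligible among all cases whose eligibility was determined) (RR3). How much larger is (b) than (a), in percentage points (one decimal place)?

Numerator: 1160
Denominator: 1160 + 157 + 476 + 967 + 113 + 288 = 3161
RR1 = 1160 / 3161 = 0.3670
Eligible (known): 1160 + 157 + 476 + 967 + 113 = 2873
e = 2873 / (2873 + 978) = 2873 / 3851 = 0.7460
e × U: 0.7460 × 288 = 214.85
Denominator: 2873 + 214.85 = 3087.85
RR3 = 1160 / 3087.85 = 0.3757
Difference = 37.57 − 36.70 = 0.87 percentage points

0.9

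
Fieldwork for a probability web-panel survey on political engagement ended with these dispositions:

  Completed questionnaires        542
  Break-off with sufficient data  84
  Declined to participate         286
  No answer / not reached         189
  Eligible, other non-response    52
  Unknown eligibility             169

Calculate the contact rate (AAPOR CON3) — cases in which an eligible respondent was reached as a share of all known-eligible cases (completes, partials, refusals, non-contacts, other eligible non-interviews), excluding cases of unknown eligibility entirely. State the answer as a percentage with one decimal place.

Numerator → 542 + 84 + 286 + 52 = 964
Base → 542 + 84 + 286 + 189 + 52 = 1153
CON3 = 964 / 1153 = 0.8361

83.6%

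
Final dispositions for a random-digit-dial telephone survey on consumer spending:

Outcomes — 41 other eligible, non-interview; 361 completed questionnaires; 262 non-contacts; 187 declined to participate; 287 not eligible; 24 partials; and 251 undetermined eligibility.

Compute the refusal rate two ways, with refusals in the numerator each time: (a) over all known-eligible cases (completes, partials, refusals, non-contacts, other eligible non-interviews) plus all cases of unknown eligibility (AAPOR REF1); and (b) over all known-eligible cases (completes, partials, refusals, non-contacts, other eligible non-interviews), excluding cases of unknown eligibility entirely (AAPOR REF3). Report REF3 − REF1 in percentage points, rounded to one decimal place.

Top: 187
Base: 361 + 24 + 187 + 262 + 41 + 251 = 1126
REF1 = 187 / 1126 = 0.1661
Base: 361 + 24 + 187 + 262 + 41 = 875
REF3 = 187 / 875 = 0.2137
Difference = 21.37 − 16.61 = 4.76 percentage points

4.8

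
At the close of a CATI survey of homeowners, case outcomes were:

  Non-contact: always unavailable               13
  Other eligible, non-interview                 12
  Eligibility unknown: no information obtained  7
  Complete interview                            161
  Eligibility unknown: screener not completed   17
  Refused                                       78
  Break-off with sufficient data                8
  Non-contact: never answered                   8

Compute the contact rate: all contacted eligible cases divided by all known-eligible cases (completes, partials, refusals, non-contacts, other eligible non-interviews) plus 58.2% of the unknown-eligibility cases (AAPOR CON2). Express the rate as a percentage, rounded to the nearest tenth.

Never reached = 8 + 13 = 21
Unknown eligibility = 17 + 7 = 24
Num: 161 + 8 + 78 + 12 = 259
Known eligible: 161 + 8 + 78 + 21 + 12 = 280
Estimated eligible among unknowns: 0.5820 × 24 = 13.97
Denominator: 280 + 13.97 = 293.97
CON2 = 259 / 293.97 = 0.8810

88.1%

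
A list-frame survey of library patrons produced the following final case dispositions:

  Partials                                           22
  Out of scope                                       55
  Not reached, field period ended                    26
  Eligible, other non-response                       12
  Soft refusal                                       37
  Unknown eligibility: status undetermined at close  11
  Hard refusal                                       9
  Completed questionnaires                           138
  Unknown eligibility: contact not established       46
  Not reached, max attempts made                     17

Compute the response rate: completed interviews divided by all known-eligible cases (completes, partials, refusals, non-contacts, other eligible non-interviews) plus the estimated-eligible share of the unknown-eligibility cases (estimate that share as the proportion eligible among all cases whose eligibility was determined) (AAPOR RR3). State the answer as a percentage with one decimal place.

Refusals = 9 + 37 = 46
Non-contacts = 26 + 17 = 43
Unknown eligibility = 46 + 11 = 57
Numerator = 138
Known eligible = 138 + 22 + 46 + 43 + 12 = 261
e = 261 / (261 + 55) = 261 / 316 = 0.8259
e × U = 0.8259 × 57 = 47.08
Denom = 261 + 47.08 = 308.08
RR3 = 138 / 308.08 = 0.4479

44.8%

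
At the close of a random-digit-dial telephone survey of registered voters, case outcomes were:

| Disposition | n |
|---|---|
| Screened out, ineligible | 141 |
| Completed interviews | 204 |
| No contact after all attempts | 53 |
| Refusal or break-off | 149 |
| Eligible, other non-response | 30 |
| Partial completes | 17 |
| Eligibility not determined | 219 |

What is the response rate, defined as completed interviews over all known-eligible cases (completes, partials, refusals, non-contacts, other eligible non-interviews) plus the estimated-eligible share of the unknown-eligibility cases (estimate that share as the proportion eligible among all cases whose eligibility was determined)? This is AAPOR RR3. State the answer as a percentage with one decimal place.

Num: 204
Eligible (known): 204 + 17 + 149 + 53 + 30 = 453
e = 453 / (453 + 141) = 453 / 594 = 0.7626
Eligible share of unknowns: 0.7626 × 219 = 167.01
Denominator: 453 + 167.01 = 620.01
RR3 = 204 / 620.01 = 0.3290

32.9%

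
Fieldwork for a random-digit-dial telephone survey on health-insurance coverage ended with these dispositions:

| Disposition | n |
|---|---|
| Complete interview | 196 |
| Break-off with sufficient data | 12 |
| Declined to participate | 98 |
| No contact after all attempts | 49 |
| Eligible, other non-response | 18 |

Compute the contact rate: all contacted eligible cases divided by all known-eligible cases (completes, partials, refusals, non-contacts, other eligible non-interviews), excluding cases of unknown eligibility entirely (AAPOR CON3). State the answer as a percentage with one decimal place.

86.9%

Numerator = 196 + 12 + 98 + 18 = 324
Denom = 196 + 12 + 98 + 49 + 18 = 373
CON3 = 324 / 373 = 0.8686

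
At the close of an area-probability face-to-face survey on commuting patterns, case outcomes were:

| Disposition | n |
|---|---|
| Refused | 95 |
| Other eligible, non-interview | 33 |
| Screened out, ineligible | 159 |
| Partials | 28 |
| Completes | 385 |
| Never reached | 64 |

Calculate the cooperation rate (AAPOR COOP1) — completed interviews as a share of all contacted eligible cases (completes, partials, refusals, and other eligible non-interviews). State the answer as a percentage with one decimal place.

71.2%

Top → 385
Base → 385 + 28 + 95 + 33 = 541
COOP1 = 385 / 541 = 0.7116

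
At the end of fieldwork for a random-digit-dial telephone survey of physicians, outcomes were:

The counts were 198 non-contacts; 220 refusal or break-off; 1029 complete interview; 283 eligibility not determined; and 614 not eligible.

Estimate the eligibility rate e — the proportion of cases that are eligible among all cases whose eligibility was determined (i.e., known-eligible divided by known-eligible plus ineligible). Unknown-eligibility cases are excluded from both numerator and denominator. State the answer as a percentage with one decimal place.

70.2%

Determined eligible: 1029 + 220 + 198 = 1447
e = 1447 / (1447 + 614) = 1447 / 2061 = 0.7021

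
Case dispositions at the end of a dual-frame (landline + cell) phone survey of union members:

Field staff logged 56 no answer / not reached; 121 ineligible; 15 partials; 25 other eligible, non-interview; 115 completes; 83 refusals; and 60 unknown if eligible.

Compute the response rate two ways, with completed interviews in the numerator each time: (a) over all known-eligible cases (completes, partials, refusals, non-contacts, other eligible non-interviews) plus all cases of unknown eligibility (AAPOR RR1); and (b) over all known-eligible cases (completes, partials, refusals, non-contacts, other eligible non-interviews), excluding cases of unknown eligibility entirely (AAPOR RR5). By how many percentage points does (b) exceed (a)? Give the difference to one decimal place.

6.6

Top = 115
Base = 115 + 15 + 83 + 56 + 25 + 60 = 354
RR1 = 115 / 354 = 0.3249
Base = 115 + 15 + 83 + 56 + 25 = 294
RR5 = 115 / 294 = 0.3912
Difference = 39.12 − 32.49 = 6.63 percentage points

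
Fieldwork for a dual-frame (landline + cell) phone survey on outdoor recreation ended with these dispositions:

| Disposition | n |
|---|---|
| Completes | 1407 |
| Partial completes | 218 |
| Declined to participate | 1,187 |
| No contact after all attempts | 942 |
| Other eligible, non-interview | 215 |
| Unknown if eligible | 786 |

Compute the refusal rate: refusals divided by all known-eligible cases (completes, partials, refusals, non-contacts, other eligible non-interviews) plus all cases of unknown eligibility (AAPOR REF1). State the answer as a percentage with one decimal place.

Num = 1187
Denom = 1407 + 218 + 1187 + 942 + 215 + 786 = 4755
REF1 = 1187 / 4755 = 0.2496

25.0%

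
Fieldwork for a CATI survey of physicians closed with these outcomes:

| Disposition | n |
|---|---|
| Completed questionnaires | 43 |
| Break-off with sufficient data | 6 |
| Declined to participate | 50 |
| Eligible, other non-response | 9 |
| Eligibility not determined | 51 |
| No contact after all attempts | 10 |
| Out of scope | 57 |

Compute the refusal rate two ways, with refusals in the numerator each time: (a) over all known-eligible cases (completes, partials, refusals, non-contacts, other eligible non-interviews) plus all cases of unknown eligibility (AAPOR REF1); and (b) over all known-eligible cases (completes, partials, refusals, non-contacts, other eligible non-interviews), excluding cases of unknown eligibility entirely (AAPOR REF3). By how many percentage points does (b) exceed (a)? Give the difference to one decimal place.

12.8

Num → 50
Denominator → 43 + 6 + 50 + 10 + 9 + 51 = 169
REF1 = 50 / 169 = 0.2959
Denominator → 43 + 6 + 50 + 10 + 9 = 118
REF3 = 50 / 118 = 0.4237
Difference = 42.37 − 29.59 = 12.78 percentage points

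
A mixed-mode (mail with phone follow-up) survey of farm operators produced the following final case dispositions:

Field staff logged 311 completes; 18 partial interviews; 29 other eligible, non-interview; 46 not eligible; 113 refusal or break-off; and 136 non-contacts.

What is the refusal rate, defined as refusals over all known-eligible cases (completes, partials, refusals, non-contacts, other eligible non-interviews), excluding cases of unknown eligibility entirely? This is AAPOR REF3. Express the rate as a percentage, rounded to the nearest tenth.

Numerator: 113
Denominator: 311 + 18 + 113 + 136 + 29 = 607
REF3 = 113 / 607 = 0.1862

18.6%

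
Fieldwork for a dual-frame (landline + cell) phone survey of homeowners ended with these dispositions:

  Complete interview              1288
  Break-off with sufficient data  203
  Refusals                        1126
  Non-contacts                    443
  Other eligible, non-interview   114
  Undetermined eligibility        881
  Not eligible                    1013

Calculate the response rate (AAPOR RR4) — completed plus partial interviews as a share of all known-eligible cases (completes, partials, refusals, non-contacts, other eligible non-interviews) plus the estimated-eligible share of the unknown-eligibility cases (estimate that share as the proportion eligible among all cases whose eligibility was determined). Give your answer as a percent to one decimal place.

38.8%

Numerator → 1288 + 203 = 1491
Known eligible → 1288 + 203 + 1126 + 443 + 114 = 3174
e = 3174 / (3174 + 1013) = 3174 / 4187 = 0.7581
Estimated eligible among unknowns → 0.7581 × 881 = 667.89
Denominator → 3174 + 667.89 = 3841.89
RR4 = 1491 / 3841.89 = 0.3881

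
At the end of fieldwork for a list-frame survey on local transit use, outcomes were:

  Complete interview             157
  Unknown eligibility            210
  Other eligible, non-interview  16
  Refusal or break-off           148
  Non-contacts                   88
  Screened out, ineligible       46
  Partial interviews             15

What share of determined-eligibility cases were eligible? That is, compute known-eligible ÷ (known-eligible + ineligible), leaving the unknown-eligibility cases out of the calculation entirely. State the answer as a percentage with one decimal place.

Determined eligible → 157 + 15 + 148 + 88 + 16 = 424
e = 424 / (424 + 46) = 424 / 470 = 0.9021

90.2%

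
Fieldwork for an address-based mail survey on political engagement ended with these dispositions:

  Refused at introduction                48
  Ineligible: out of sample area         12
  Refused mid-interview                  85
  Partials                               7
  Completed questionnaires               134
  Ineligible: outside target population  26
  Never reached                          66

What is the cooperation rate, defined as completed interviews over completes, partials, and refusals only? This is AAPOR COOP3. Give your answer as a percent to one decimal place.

Refused = 48 + 85 = 133
Out of scope = 26 + 12 = 38
Numerator: 134
Denom: 134 + 7 + 133 = 274
COOP3 = 134 / 274 = 0.4891

48.9%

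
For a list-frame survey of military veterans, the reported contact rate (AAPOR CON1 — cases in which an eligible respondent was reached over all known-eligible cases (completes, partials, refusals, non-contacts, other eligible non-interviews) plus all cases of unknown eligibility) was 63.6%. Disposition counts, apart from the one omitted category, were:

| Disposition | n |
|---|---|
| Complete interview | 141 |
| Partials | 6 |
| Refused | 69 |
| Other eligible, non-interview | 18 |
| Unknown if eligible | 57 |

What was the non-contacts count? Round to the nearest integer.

77

Numerator = 141 + 6 + 69 + 18 = 234
CON1 = 234 / D = 0.636
D = 234 / 0.636 = 367.9
Remaining denominator categories sum to 291
non-contacts = 367.9 − 291 ≈ 77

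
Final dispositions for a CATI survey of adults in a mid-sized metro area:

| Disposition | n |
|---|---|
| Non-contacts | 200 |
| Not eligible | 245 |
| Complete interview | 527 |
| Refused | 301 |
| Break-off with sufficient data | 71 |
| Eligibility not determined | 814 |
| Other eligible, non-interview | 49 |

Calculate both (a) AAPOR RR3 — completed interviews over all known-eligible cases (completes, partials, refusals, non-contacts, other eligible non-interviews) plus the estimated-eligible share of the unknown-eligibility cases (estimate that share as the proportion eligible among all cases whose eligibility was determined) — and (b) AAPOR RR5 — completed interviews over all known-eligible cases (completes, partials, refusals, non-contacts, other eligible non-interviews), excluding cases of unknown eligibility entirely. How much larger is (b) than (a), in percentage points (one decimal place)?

16.9

Top: 527
Known eligible: 527 + 71 + 301 + 200 + 49 = 1148
e = 1148 / (1148 + 245) = 1148 / 1393 = 0.8241
Eligible share of unknowns: 0.8241 × 814 = 670.82
Denom: 1148 + 670.82 = 1818.82
RR3 = 527 / 1818.82 = 0.2897
Denom: 527 + 71 + 301 + 200 + 49 = 1148
RR5 = 527 / 1148 = 0.4591
Difference = 45.91 − 28.97 = 16.94 percentage points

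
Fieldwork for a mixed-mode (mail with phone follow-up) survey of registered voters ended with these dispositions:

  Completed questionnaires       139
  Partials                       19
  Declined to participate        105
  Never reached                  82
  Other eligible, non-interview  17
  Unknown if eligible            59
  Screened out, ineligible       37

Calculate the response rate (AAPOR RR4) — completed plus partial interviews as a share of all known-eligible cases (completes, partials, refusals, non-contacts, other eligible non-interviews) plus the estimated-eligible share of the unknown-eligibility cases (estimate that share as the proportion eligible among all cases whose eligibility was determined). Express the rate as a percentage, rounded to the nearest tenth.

Top → 139 + 19 = 158
Determined eligible → 139 + 19 + 105 + 82 + 17 = 362
e = 362 / (362 + 37) = 362 / 399 = 0.9073
Eligible share of unknowns → 0.9073 × 59 = 53.53
Denominator → 362 + 53.53 = 415.53
RR4 = 158 / 415.53 = 0.3802

38.0%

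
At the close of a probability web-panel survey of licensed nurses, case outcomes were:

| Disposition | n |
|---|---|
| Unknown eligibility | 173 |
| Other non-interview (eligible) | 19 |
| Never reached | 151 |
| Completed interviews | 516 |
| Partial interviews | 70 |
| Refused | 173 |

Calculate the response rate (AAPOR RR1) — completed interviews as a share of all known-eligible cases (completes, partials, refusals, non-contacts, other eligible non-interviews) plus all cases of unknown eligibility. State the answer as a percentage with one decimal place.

Top → 516
Denominator → 516 + 70 + 173 + 151 + 19 + 173 = 1102
RR1 = 516 / 1102 = 0.4682

46.8%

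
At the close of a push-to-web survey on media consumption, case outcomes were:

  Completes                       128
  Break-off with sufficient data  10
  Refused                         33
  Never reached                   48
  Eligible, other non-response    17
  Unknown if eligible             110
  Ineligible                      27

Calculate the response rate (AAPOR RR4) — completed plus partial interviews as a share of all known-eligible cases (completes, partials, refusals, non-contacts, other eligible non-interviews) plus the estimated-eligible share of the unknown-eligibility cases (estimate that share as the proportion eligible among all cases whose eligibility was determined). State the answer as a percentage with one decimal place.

41.2%

Num = 128 + 10 = 138
Eligible (known) = 128 + 10 + 33 + 48 + 17 = 236
e = 236 / (236 + 27) = 236 / 263 = 0.8973
e × U = 0.8973 × 110 = 98.70
Base = 236 + 98.70 = 334.70
RR4 = 138 / 334.70 = 0.4123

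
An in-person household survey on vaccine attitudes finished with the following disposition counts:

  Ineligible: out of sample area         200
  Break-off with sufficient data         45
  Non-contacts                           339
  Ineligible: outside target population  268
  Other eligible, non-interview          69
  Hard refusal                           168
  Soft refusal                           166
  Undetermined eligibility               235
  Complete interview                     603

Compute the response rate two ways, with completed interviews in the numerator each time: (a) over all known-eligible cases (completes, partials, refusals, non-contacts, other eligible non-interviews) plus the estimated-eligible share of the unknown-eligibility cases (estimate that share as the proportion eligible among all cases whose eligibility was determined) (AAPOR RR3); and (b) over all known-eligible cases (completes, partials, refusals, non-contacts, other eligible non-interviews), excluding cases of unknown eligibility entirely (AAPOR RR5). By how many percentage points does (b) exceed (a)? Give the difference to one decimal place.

Refused = 168 + 166 = 334
Out of scope = 268 + 200 = 468
Num = 603
Eligible (known) = 603 + 45 + 334 + 339 + 69 = 1390
e = 1390 / (1390 + 468) = 1390 / 1858 = 0.7481
Eligible share of unknowns = 0.7481 × 235 = 175.80
Base = 1390 + 175.80 = 1565.80
RR3 = 603 / 1565.80 = 0.3851
Base = 603 + 45 + 334 + 339 + 69 = 1390
RR5 = 603 / 1390 = 0.4338
Difference = 43.38 − 38.51 = 4.87 percentage points

4.9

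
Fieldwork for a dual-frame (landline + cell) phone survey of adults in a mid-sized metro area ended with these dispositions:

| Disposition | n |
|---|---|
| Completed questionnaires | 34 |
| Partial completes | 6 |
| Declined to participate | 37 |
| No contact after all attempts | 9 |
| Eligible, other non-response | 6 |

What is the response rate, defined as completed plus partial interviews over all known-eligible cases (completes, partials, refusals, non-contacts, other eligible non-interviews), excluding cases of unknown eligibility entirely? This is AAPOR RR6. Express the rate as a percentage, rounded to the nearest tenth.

Numerator → 34 + 6 = 40
Denom → 34 + 6 + 37 + 9 + 6 = 92
RR6 = 40 / 92 = 0.4348

43.5%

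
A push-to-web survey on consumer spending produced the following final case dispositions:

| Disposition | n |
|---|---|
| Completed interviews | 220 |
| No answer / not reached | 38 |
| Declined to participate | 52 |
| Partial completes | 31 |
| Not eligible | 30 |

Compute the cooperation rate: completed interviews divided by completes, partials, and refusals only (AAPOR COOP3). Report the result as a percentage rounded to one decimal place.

Numerator = 220
Denom = 220 + 31 + 52 = 303
COOP3 = 220 / 303 = 0.7261

72.6%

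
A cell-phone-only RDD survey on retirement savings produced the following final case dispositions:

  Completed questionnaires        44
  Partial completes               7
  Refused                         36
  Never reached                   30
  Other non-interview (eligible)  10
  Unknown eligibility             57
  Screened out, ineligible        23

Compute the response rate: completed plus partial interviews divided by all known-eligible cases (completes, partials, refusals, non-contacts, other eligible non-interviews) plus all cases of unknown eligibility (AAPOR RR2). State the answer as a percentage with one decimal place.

27.7%

Num → 44 + 7 = 51
Denominator → 44 + 7 + 36 + 30 + 10 + 57 = 184
RR2 = 51 / 184 = 0.2772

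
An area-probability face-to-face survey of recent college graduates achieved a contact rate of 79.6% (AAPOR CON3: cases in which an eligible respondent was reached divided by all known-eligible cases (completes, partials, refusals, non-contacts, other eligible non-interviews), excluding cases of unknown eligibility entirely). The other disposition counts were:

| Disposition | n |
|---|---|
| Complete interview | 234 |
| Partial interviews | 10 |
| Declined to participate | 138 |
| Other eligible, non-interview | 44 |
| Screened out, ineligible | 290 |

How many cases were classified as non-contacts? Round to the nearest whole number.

109

Numerator: 234 + 10 + 138 + 44 = 426
CON3 = 426 / D = 0.796
D = 426 / 0.796 = 535.2
Rest of base = 426
non-contacts = 535.2 − 426 ≈ 109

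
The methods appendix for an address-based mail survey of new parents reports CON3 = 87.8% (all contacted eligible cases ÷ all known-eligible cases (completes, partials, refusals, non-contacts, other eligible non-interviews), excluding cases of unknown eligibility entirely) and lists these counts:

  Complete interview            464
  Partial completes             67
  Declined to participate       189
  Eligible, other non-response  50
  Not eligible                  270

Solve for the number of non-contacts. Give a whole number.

Top → 464 + 67 + 189 + 50 = 770
CON3 = 770 / D = 0.878
D = 770 / 0.878 = 877.0
Rest of base = 770
non-contacts = 877.0 − 770 ≈ 107

107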